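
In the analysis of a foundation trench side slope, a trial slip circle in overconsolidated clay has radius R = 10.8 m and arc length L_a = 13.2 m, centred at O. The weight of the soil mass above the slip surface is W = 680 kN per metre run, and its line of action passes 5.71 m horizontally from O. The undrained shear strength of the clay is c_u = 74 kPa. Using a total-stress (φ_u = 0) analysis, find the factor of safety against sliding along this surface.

FS = 2.72

Taking moments about the centre O, the resisting moment is provided by the undrained shear strength acting along the arc:
M_R = c_u·L_a·R = 74·13.20·10.8 = 10549.4 kN·m/m
M_D = W·d = 680·5.71 = 3882.8 kN·m/m
FS = M_R / M_D = 10549.4 / 3882.8 = 2.717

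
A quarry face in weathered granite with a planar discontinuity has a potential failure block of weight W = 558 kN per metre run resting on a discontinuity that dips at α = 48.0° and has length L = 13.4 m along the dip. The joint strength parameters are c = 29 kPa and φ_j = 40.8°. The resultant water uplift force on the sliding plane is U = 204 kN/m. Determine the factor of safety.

FS = 1.29

Resolving the block weight along and normal to the plane and applying the Mohr–Coulomb strength on the joint:
N' = W cosα − U = 558·cos48.0° − 204 = 169.4 kN/m
Driving force T = W sinα = 558·sin48.0° = 414.7 kN/m
Resisting force R = c·L + N'·tanφ_j = 29·13.4 + 169.4·tan40.8° = 388.6 + 146.2 = 534.8 kN/m
FS = R / T = 534.8 / 414.7 = 1.290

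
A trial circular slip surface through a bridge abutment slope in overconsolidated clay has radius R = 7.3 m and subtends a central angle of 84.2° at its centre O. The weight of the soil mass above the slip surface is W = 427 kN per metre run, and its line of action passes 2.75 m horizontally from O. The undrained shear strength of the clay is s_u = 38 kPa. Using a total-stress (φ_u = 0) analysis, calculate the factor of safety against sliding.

Taking moments about the centre O, the resisting moment is provided by the undrained shear strength acting along the arc:
Arc length L_a = R·θ = 7.3·(84.2°·π/180) = 7.3·1.4696 = 10.73 m
M_R = s_u·L_a·R = 38·10.73·7.3 = 2975.9 kN·m/m
M_D = W·d = 427·2.75 = 1174.2 kN·m/m
FS = M_R / M_D = 2975.9 / 1174.2 = 2.534

FS = 2.53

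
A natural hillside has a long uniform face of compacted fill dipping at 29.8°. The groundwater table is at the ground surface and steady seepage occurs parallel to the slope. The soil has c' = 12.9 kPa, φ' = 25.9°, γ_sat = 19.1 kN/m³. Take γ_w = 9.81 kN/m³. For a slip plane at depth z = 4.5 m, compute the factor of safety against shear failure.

FS = 0.76

With seepage parallel to the slope and the water table at the surface, the effective normal stress on the slip plane uses the buoyant unit weight γ' = γ_sat − γ_w while the driving shear stress uses γ_sat:
FS = [c' + γ' z cos²β tanφ'] / [γ_sat z sinβ cosβ]
γ' = 19.1 − 9.81 = 9.29 kN/m³
Numerator = 12.9 + 9.29·4.5·cos²29.8°·tan25.9° = 12.9 + 9.29·4.5·0.7530·0.4856 = 28.186 kPa
Denominator = 19.1·4.5·sin29.8°·cos29.8° = 19.1·4.5·0.4970·0.8678 = 37.067 kPa
FS = 28.186 / 37.067 = 0.760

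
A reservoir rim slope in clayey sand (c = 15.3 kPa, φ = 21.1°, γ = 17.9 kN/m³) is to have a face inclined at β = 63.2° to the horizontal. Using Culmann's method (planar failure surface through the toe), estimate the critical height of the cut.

H_c = 11.03 m

Culmann's analysis gives the critical failure plane at α_cr = (β + φ)/2 = (63.2 + 21.1)/2 = 42.2°, and the critical height
H_c = (4c/γ) · sinβ cosφ / [1 − cos(β − φ)]
    = (4·15.3/17.9) · sin63.2°·cos21.1° / [1 − cos(42.1°)]
    = 3.419 · 0.8926·0.9330 / [1 − 0.7420]
    = 3.419 · 0.8327 / 0.2580
    = 11.03 m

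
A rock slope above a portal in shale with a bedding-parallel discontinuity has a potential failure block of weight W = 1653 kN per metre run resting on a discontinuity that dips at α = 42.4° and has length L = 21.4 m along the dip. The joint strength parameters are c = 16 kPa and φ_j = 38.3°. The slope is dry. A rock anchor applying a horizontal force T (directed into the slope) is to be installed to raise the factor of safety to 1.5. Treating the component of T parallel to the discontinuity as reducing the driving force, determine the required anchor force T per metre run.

Resolving forces along and normal to the sliding plane, with the horizontal anchor force T adding T·sinα to the effective normal force and T·cosα acting up the plane against the driving force:
FS = [cL + (W cosα + T sinα) tanφ_j] / [W sinα − T cosα]
Without the anchor: N' = 1220.7 kN/m, driving T_d = 1114.6 kN/m, resisting R = 16·21.4 + 1220.7·tan38.3° = 1306.4 kN/m, FS = 1.17.
Setting FS = 1.5 and solving for T:
1.5·(1114.6 − T cos42.4°) = 1306.4 + T sin42.4°·tan38.3°
T·(sin42.4°·tan38.3° + 1.5·cos42.4°) = 1.5·1114.6 − 1306.4
T·(0.6743·0.7898 + 1.5·0.7385) = 1671.9 − 1306.4 = 365.5
T·1.6402 = 365.5
T = 222.8 kN/m

T = 223 kN/m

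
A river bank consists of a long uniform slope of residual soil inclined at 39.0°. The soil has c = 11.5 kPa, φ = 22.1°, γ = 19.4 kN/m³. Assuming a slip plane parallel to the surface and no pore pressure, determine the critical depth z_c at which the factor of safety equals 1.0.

z_c = 2.43 m

Setting FS = 1.00 in FS = [c + γz cos²β tanφ] / [γz sinβ cosβ] and solving for z:
z = c / [γ cosβ (FS·sinβ − cosβ·tanφ)]
  = 11.5 / [19.4·cos39.0°·(1.00·sin39.0° − cos39.0°·tan22.1°)]
  = 11.5 / [19.4·0.7771·(1.00·0.6293 − 0.7771·0.4061)]
  = 11.5 / 4.7304 = 2.431 m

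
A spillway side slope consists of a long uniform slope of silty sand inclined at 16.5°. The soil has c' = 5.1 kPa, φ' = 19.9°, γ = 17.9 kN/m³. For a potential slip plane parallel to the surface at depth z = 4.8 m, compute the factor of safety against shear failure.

For an infinite slope with a slip plane parallel to the surface (no pore pressure): FS = [c' + γz cos²β tanφ'] / [γz sinβ cosβ].
γz = 17.9·4.8 = 85.92 kN/m²
Numerator = 5.1 + 85.92·cos²16.5°·tan19.9° = 5.1 + 85.92·0.9193·0.3620 = 33.694 kPa
Denominator = 85.92·sin16.5°·cos16.5° = 85.92·0.2840·0.9588 = 23.398 kPa
FS = 33.694 / 23.398 = 1.440

FS = 1.44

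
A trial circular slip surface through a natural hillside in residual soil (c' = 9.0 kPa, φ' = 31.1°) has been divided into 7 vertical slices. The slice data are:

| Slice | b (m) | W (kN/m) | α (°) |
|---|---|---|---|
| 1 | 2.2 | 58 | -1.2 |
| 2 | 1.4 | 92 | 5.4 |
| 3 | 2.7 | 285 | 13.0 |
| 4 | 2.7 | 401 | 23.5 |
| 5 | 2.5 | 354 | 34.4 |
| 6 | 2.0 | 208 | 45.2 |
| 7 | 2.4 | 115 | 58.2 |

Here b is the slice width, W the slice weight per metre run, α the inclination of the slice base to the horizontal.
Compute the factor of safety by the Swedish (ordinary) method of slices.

FS = 1.42

Ordinary method of slices: FS = Σ[c'·Δl_i + (W_i cosα_i)·tanφ'] / Σ W_i sinα_i, with Δl_i = b_i / cosα_i.
Slice 1: Δl = 2.2/cos(-1.2°) = 2.200 m; N'_1 = 58·cos(-1.2°) = 58.0; c'Δl = 19.80; W sinα = -1.2
Slice 2: Δl = 1.4/cos5.4° = 1.406 m; N'_2 = 92·cos5.4° = 91.6; c'Δl = 12.66; W sinα = 8.7
Slice 3: Δl = 2.7/cos13.0° = 2.771 m; N'_3 = 285·cos13.0° = 277.7; c'Δl = 24.94; W sinα = 64.1
Slice 4: Δl = 2.7/cos23.5° = 2.944 m; N'_4 = 401·cos23.5° = 367.7; c'Δl = 26.50; W sinα = 159.9
Slice 5: Δl = 2.5/cos34.4° = 3.030 m; N'_5 = 354·cos34.4° = 292.1; c'Δl = 27.27; W sinα = 200.0
Slice 6: Δl = 2.0/cos45.2° = 2.838 m; N'_6 = 208·cos45.2° = 146.6; c'Δl = 25.55; W sinα = 147.6
Slice 7: Δl = 2.4/cos58.2° = 4.554 m; N'_7 = 115·cos58.2° = 60.6; c'Δl = 40.99; W sinα = 97.7
Σc'Δl = 177.7 kN/m; ΣN' = 1294.3 kN/m; ΣW sinα = 676.8 kN/m
Resisting = 177.7 + 1294.3·tan31.1° = 177.7 + 780.8 = 958.5 kN/m
FS = 958.5 / 676.8 = 1.416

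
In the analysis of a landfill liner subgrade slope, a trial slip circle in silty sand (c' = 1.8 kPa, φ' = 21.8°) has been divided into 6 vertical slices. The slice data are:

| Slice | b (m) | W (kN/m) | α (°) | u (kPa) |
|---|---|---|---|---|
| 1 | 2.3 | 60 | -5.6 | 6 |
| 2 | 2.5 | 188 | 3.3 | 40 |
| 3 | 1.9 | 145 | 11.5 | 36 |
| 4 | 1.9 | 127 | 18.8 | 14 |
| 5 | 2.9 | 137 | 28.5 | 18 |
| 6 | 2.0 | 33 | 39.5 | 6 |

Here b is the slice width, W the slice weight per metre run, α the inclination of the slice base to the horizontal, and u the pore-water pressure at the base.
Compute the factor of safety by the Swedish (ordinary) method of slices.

FS = 1.08

Ordinary method of slices: FS = Σ[c'·Δl_i + (W_i cosα_i − u_i·Δl_i)·tanφ'] / Σ W_i sinα_i, with Δl_i = b_i / cosα_i.
Slice 1: Δl = 2.3/cos(-5.6°) = 2.311 m; N'_1 = 60·cos(-5.6°) − 6·2.311 = 45.8; c'Δl = 4.16; W sinα = -5.9
Slice 2: Δl = 2.5/cos3.3° = 2.504 m; N'_2 = 188·cos3.3° − 40·2.504 = 87.5; c'Δl = 4.51; W sinα = 10.8
Slice 3: Δl = 1.9/cos11.5° = 1.939 m; N'_3 = 145·cos11.5° − 36·1.939 = 72.3; c'Δl = 3.49; W sinα = 28.9
Slice 4: Δl = 1.9/cos18.8° = 2.007 m; N'_4 = 127·cos18.8° − 14·2.007 = 92.1; c'Δl = 3.61; W sinα = 40.9
Slice 5: Δl = 2.9/cos28.5° = 3.300 m; N'_5 = 137·cos28.5° − 18·3.300 = 61.0; c'Δl = 5.94; W sinα = 65.4
Slice 6: Δl = 2.0/cos39.5° = 2.592 m; N'_6 = 33·cos39.5° − 6·2.592 = 9.9; c'Δl = 4.67; W sinα = 21.0
Σc'Δl = 26.4 kN/m; ΣN' = 368.7 kN/m; ΣW sinα = 161.2 kN/m
Resisting = 26.4 + 368.7·tan21.8° = 26.4 + 147.5 = 173.8 kN/m
FS = 173.8 / 161.2 = 1.079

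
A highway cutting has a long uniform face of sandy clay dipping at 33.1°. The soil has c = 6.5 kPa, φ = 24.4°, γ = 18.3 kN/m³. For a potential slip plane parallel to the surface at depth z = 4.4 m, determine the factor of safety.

For an infinite slope with a slip plane parallel to the surface (no pore pressure): FS = [c + γz cos²β tanφ] / [γz sinβ cosβ].
γz = 18.3·4.4 = 80.52 kN/m²
Numerator = 6.5 + 80.52·cos²33.1°·tan24.4° = 6.5 + 80.52·0.7018·0.4536 = 32.133 kPa
Denominator = 80.52·sin33.1°·cos33.1° = 80.52·0.5461·0.8377 = 36.836 kPa
FS = 32.133 / 36.836 = 0.872

FS = 0.87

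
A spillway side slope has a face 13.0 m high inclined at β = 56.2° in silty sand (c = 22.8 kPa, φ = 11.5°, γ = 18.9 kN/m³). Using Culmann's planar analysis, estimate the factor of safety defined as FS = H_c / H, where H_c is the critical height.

FS = 1.05

H_c = (4c/γ) · sinβ cosφ / [1 − cos(β − φ)]
    = (4·22.8/18.9) · sin56.2°·cos11.5° / [1 − cos44.7°]
    = 4.825 · 0.8143 / 0.2892 = 13.59 m
FS = H_c / H = 13.59 / 13.0 = 1.045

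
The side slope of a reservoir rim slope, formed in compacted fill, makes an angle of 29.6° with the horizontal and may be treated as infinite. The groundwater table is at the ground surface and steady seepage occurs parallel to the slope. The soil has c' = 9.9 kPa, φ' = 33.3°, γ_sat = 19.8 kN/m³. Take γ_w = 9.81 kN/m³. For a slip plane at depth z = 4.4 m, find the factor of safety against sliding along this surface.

FS = 0.85

With seepage parallel to the slope and the water table at the surface, the effective normal stress on the slip plane uses the buoyant unit weight γ' = γ_sat − γ_w while the driving shear stress uses γ_sat:
FS = [c' + γ' z cos²β tanφ'] / [γ_sat z sinβ cosβ]
γ' = 19.8 − 9.81 = 9.99 kN/m³
Numerator = 9.9 + 9.99·4.4·cos²29.6°·tan33.3° = 9.9 + 9.99·4.4·0.7560·0.6569 = 31.729 kPa
Denominator = 19.8·4.4·sin29.6°·cos29.6° = 19.8·4.4·0.4939·0.8695 = 37.416 kPa
FS = 31.729 / 37.416 = 0.848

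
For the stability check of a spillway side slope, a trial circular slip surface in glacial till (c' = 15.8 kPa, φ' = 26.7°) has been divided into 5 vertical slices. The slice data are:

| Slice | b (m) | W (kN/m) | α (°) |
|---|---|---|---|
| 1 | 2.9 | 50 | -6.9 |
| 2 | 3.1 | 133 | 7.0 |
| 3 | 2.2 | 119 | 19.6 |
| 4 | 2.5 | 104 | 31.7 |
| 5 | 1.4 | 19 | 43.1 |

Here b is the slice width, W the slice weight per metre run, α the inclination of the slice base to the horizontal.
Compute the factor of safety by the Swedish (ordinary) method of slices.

Ordinary method of slices: FS = Σ[c'·Δl_i + (W_i cosα_i)·tanφ'] / Σ W_i sinα_i, with Δl_i = b_i / cosα_i.
Slice 1: Δl = 2.9/cos(-6.9°) = 2.921 m; N'_1 = 50·cos(-6.9°) = 49.6; c'Δl = 46.15; W sinα = -6.0
Slice 2: Δl = 3.1/cos7.0° = 3.123 m; N'_2 = 133·cos7.0° = 132.0; c'Δl = 49.35; W sinα = 16.2
Slice 3: Δl = 2.2/cos19.6° = 2.335 m; N'_3 = 119·cos19.6° = 112.1; c'Δl = 36.90; W sinα = 39.9
Slice 4: Δl = 2.5/cos31.7° = 2.938 m; N'_4 = 104·cos31.7° = 88.5; c'Δl = 46.43; W sinα = 54.6
Slice 5: Δl = 1.4/cos43.1° = 1.917 m; N'_5 = 19·cos43.1° = 13.9; c'Δl = 30.29; W sinα = 13.0
Σc'Δl = 209.1 kN/m; ΣN' = 396.1 kN/m; ΣW sinα = 117.8 kN/m
Resisting = 209.1 + 396.1·tan26.7° = 209.1 + 199.2 = 408.3 kN/m
FS = 408.3 / 117.8 = 3.468

FS = 3.47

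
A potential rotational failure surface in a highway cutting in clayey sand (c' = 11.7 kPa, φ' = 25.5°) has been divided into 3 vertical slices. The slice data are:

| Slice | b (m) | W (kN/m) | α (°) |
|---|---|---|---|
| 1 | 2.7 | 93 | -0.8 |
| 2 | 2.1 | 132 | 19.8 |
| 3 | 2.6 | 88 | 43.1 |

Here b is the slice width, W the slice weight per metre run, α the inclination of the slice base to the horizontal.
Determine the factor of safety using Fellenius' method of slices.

FS = 2.26

Ordinary method of slices: FS = Σ[c'·Δl_i + (W_i cosα_i)·tanφ'] / Σ W_i sinα_i, with Δl_i = b_i / cosα_i.
Slice 1: Δl = 2.7/cos(-0.8°) = 2.700 m; N'_1 = 93·cos(-0.8°) = 93.0; c'Δl = 31.59; W sinα = -1.3
Slice 2: Δl = 2.1/cos19.8° = 2.232 m; N'_2 = 132·cos19.8° = 124.2; c'Δl = 26.11; W sinα = 44.7
Slice 3: Δl = 2.6/cos43.1° = 3.561 m; N'_3 = 88·cos43.1° = 64.3; c'Δl = 41.66; W sinα = 60.1
Σc'Δl = 99.4 kN/m; ΣN' = 281.4 kN/m; ΣW sinα = 103.5 kN/m
Resisting = 99.4 + 281.4·tan25.5° = 99.4 + 134.2 = 233.6 kN/m
FS = 233.6 / 103.5 = 2.256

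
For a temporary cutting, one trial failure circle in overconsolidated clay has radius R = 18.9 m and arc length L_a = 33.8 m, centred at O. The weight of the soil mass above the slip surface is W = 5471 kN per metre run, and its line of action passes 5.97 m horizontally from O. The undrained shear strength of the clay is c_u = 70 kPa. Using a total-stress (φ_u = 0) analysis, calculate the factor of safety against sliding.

Taking moments about the centre O, the resisting moment is provided by the undrained shear strength acting along the arc:
M_R = c_u·L_a·R = 70·33.80·18.9 = 44717.4 kN·m/m
M_D = W·d = 5471·5.97 = 32661.9 kN·m/m
FS = M_R / M_D = 44717.4 / 32661.9 = 1.369

FS = 1.37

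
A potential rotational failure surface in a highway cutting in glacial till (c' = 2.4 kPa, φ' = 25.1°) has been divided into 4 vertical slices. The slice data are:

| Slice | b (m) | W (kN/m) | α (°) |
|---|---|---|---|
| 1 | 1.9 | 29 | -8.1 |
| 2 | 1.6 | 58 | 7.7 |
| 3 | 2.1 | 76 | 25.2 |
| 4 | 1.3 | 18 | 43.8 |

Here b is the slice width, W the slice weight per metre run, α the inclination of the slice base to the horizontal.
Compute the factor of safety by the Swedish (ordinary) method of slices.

FS = 2.00

Ordinary method of slices: FS = Σ[c'·Δl_i + (W_i cosα_i)·tanφ'] / Σ W_i sinα_i, with Δl_i = b_i / cosα_i.
Slice 1: Δl = 1.9/cos(-8.1°) = 1.919 m; N'_1 = 29·cos(-8.1°) = 28.7; c'Δl = 4.61; W sinα = -4.1
Slice 2: Δl = 1.6/cos7.7° = 1.615 m; N'_2 = 58·cos7.7° = 57.5; c'Δl = 3.87; W sinα = 7.8
Slice 3: Δl = 2.1/cos25.2° = 2.321 m; N'_3 = 76·cos25.2° = 68.8; c'Δl = 5.57; W sinα = 32.4
Slice 4: Δl = 1.3/cos43.8° = 1.801 m; N'_4 = 18·cos43.8° = 13.0; c'Δl = 4.32; W sinα = 12.5
Σc'Δl = 18.4 kN/m; ΣN' = 167.9 kN/m; ΣW sinα = 48.5 kN/m
Resisting = 18.4 + 167.9·tan25.1° = 18.4 + 78.7 = 97.0 kN/m
FS = 97.0 / 48.5 = 2.001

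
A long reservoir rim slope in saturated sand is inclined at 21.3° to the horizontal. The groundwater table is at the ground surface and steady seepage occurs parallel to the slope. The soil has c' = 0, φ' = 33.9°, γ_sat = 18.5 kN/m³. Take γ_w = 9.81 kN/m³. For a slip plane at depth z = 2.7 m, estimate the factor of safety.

With seepage parallel to the slope and the water table at the surface, the effective normal stress on the slip plane uses the buoyant unit weight γ' = γ_sat − γ_w while the driving shear stress uses γ_sat:
FS = [c' + γ' z cos²β tanφ'] / [γ_sat z sinβ cosβ]
(For c' = 0 this reduces to FS = (γ'/γ_sat)·tanφ'/tanβ.)
γ' = 18.5 − 9.81 = 8.69 kN/m³
Numerator = 0.0 + 8.69·2.7·cos²21.3°·tan33.9° = 0.0 + 8.69·2.7·0.8680·0.6720 = 13.686 kPa
Denominator = 18.5·2.7·sin21.3°·cos21.3° = 18.5·2.7·0.3633·0.9317 = 16.905 kPa
FS = 13.686 / 16.905 = 0.810

FS = 0.81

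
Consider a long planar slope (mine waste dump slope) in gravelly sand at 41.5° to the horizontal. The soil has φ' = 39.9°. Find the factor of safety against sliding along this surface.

For a dry cohesionless infinite slope the factor of safety is FS = tanφ' / tanβ.
FS = tan39.9° / tan41.5° = 0.8361 / 0.8847 = 0.945

FS = 0.95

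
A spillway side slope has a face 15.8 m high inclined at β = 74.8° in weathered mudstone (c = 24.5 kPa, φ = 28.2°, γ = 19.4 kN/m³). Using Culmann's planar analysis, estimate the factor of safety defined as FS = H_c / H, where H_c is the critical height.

FS = 0.87

H_c = (4c/γ) · sinβ cosφ / [1 − cos(β − φ)]
    = (4·24.5/19.4) · sin74.8°·cos28.2° / [1 − cos46.6°]
    = 5.052 · 0.8505 / 0.3129 = 13.73 m
FS = H_c / H = 13.73 / 15.8 = 0.869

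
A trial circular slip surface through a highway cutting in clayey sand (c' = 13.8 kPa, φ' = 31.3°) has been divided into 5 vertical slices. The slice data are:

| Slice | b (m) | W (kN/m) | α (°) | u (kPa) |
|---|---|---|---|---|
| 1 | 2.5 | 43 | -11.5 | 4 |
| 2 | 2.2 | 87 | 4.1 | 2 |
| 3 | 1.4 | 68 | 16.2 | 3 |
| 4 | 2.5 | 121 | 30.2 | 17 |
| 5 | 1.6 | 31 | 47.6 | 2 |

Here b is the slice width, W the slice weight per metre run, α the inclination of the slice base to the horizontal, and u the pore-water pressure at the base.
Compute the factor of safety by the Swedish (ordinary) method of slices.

Ordinary method of slices: FS = Σ[c'·Δl_i + (W_i cosα_i − u_i·Δl_i)·tanφ'] / Σ W_i sinα_i, with Δl_i = b_i / cosα_i.
Slice 1: Δl = 2.5/cos(-11.5°) = 2.551 m; N'_1 = 43·cos(-11.5°) − 4·2.551 = 31.9; c'Δl = 35.21; W sinα = -8.6
Slice 2: Δl = 2.2/cos4.1° = 2.206 m; N'_2 = 87·cos4.1° − 2·2.206 = 82.4; c'Δl = 30.44; W sinα = 6.2
Slice 3: Δl = 1.4/cos16.2° = 1.458 m; N'_3 = 68·cos16.2° − 3·1.458 = 60.9; c'Δl = 20.12; W sinα = 19.0
Slice 4: Δl = 2.5/cos30.2° = 2.893 m; N'_4 = 121·cos30.2° − 17·2.893 = 55.4; c'Δl = 39.92; W sinα = 60.9
Slice 5: Δl = 1.6/cos47.6° = 2.373 m; N'_5 = 31·cos47.6° − 2·2.373 = 16.2; c'Δl = 32.74; W sinα = 22.9
Σc'Δl = 158.4 kN/m; ΣN' = 246.8 kN/m; ΣW sinα = 100.4 kN/m
Resisting = 158.4 + 246.8·tan31.3° = 158.4 + 150.0 = 308.5 kN/m
FS = 308.5 / 100.4 = 3.073

FS = 3.07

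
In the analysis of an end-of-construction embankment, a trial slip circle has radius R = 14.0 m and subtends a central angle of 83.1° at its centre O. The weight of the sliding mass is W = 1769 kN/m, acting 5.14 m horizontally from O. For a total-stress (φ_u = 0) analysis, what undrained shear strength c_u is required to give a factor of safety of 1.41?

c_u = 45.1 kPa

FS = c_u·L_a·R / (W·d), so c_u = FS·W·d / (L_a·R).
Arc length L_a = R·θ = 14.0·(83.1°·π/180) = 14.0·1.4504 = 20.31 m
c_u = 1.41·1769·5.14 / (20.31·14.0) = 12820.7 / 284.27 = 45.10 kPa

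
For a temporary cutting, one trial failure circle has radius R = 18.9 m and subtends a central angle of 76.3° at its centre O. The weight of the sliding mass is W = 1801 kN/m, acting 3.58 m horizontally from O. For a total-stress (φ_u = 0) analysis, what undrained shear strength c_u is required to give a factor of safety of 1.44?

FS = c_u·L_a·R / (W·d), so c_u = FS·W·d / (L_a·R).
Arc length L_a = R·θ = 18.9·(76.3°·π/180) = 18.9·1.3317 = 25.17 m
c_u = 1.44·1801·3.58 / (25.17·18.9) = 9284.5 / 475.69 = 19.52 kPa

c_u = 19.5 kPa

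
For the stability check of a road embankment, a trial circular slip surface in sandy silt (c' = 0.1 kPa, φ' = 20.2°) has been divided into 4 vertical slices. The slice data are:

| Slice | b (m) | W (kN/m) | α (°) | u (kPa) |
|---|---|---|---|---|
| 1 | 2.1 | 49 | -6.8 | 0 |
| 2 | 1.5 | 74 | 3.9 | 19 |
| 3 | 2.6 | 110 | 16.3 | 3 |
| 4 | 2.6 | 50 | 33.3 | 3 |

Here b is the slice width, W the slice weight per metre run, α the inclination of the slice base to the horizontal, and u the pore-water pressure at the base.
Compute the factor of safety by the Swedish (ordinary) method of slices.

Ordinary method of slices: FS = Σ[c'·Δl_i + (W_i cosα_i − u_i·Δl_i)·tanφ'] / Σ W_i sinα_i, with Δl_i = b_i / cosα_i.
Slice 1: Δl = 2.1/cos(-6.8°) = 2.115 m; N'_1 = 49·cos(-6.8°) − 0·2.115 = 48.7; c'Δl = 0.21; W sinα = -5.8
Slice 2: Δl = 1.5/cos3.9° = 1.503 m; N'_2 = 74·cos3.9° − 19·1.503 = 45.3; c'Δl = 0.15; W sinα = 5.0
Slice 3: Δl = 2.6/cos16.3° = 2.709 m; N'_3 = 110·cos16.3° − 3·2.709 = 97.5; c'Δl = 0.27; W sinα = 30.9
Slice 4: Δl = 2.6/cos33.3° = 3.111 m; N'_4 = 50·cos33.3° − 3·3.111 = 32.5; c'Δl = 0.31; W sinα = 27.5
Σc'Δl = 0.9 kN/m; ΣN' = 223.8 kN/m; ΣW sinα = 57.6 kN/m
Resisting = 0.9 + 223.8·tan20.2° = 0.9 + 82.4 = 83.3 kN/m
FS = 83.3 / 57.6 = 1.447

FS = 1.45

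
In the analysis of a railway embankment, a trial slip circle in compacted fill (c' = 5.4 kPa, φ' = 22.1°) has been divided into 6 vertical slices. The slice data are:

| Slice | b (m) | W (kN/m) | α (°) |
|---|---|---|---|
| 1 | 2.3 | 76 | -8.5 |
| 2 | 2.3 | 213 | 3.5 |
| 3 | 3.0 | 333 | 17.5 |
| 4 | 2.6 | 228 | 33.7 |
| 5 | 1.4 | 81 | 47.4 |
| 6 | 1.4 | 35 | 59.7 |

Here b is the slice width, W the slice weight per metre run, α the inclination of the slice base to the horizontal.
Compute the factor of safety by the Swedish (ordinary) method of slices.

Ordinary method of slices: FS = Σ[c'·Δl_i + (W_i cosα_i)·tanφ'] / Σ W_i sinα_i, with Δl_i = b_i / cosα_i.
Slice 1: Δl = 2.3/cos(-8.5°) = 2.326 m; N'_1 = 76·cos(-8.5°) = 75.2; c'Δl = 12.56; W sinα = -11.2
Slice 2: Δl = 2.3/cos3.5° = 2.304 m; N'_2 = 213·cos3.5° = 212.6; c'Δl = 12.44; W sinα = 13.0
Slice 3: Δl = 3.0/cos17.5° = 3.146 m; N'_3 = 333·cos17.5° = 317.6; c'Δl = 16.99; W sinα = 100.1
Slice 4: Δl = 2.6/cos33.7° = 3.125 m; N'_4 = 228·cos33.7° = 189.7; c'Δl = 16.88; W sinα = 126.5
Slice 5: Δl = 1.4/cos47.4° = 2.068 m; N'_5 = 81·cos47.4° = 54.8; c'Δl = 11.17; W sinα = 59.6
Slice 6: Δl = 1.4/cos59.7° = 2.775 m; N'_6 = 35·cos59.7° = 17.7; c'Δl = 14.98; W sinα = 30.2
Σc'Δl = 85.0 kN/m; ΣN' = 867.5 kN/m; ΣW sinα = 318.3 kN/m
Resisting = 85.0 + 867.5·tan22.1° = 85.0 + 352.3 = 437.3 kN/m
FS = 437.3 / 318.3 = 1.374

FS = 1.37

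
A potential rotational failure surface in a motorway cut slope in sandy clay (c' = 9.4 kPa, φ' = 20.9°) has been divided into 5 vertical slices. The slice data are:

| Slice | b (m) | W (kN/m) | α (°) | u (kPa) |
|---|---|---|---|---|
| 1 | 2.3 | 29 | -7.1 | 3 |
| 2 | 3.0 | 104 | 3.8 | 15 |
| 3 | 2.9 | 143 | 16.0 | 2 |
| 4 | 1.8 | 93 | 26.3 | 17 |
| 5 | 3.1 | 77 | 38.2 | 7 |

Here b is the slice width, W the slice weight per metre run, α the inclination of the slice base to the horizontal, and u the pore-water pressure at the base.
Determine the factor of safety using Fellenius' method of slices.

Ordinary method of slices: FS = Σ[c'·Δl_i + (W_i cosα_i − u_i·Δl_i)·tanφ'] / Σ W_i sinα_i, with Δl_i = b_i / cosα_i.
Slice 1: Δl = 2.3/cos(-7.1°) = 2.318 m; N'_1 = 29·cos(-7.1°) − 3·2.318 = 21.8; c'Δl = 21.79; W sinα = -3.6
Slice 2: Δl = 3.0/cos3.8° = 3.007 m; N'_2 = 104·cos3.8° − 15·3.007 = 58.7; c'Δl = 28.26; W sinα = 6.9
Slice 3: Δl = 2.9/cos16.0° = 3.017 m; N'_3 = 143·cos16.0° − 2·3.017 = 131.4; c'Δl = 28.36; W sinα = 39.4
Slice 4: Δl = 1.8/cos26.3° = 2.008 m; N'_4 = 93·cos26.3° − 17·2.008 = 49.2; c'Δl = 18.87; W sinα = 41.2
Slice 5: Δl = 3.1/cos38.2° = 3.945 m; N'_5 = 77·cos38.2° − 7·3.945 = 32.9; c'Δl = 37.08; W sinα = 47.6
Σc'Δl = 134.4 kN/m; ΣN' = 294.1 kN/m; ΣW sinα = 131.5 kN/m
Resisting = 134.4 + 294.1·tan20.9° = 134.4 + 112.3 = 246.7 kN/m
FS = 246.7 / 131.5 = 1.875

FS = 1.88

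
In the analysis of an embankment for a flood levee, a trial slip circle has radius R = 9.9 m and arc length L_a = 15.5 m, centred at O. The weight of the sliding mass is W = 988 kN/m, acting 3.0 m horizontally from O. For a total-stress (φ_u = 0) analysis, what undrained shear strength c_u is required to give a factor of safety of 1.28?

FS = c_u·L_a·R / (W·d), so c_u = FS·W·d / (L_a·R).
c_u = 1.28·988·3.0 / (15.50·9.9) = 3793.9 / 153.45 = 24.72 kPa

c_u = 24.7 kPa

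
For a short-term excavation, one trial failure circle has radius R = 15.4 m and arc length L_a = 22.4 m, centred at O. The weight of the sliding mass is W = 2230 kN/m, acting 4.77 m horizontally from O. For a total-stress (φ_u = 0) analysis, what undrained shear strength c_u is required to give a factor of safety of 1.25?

c_u = 38.5 kPa

FS = c_u·L_a·R / (W·d), so c_u = FS·W·d / (L_a·R).
c_u = 1.25·2230·4.77 / (22.40·15.4) = 13296.4 / 344.96 = 38.54 kPa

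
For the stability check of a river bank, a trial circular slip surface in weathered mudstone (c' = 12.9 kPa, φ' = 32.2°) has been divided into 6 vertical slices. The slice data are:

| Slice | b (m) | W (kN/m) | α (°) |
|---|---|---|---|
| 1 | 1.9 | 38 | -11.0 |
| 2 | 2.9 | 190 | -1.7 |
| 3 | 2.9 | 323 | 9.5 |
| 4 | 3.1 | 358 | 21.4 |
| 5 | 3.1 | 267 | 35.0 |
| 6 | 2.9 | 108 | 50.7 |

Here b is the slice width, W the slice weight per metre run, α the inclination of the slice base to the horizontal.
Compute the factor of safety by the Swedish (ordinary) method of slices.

FS = 2.42

Ordinary method of slices: FS = Σ[c'·Δl_i + (W_i cosα_i)·tanφ'] / Σ W_i sinα_i, with Δl_i = b_i / cosα_i.
Slice 1: Δl = 1.9/cos(-11.0°) = 1.936 m; N'_1 = 38·cos(-11.0°) = 37.3; c'Δl = 24.97; W sinα = -7.3
Slice 2: Δl = 2.9/cos(-1.7°) = 2.901 m; N'_2 = 190·cos(-1.7°) = 189.9; c'Δl = 37.43; W sinα = -5.6
Slice 3: Δl = 2.9/cos9.5° = 2.940 m; N'_3 = 323·cos9.5° = 318.6; c'Δl = 37.93; W sinα = 53.3
Slice 4: Δl = 3.1/cos21.4° = 3.330 m; N'_4 = 358·cos21.4° = 333.3; c'Δl = 42.95; W sinα = 130.6
Slice 5: Δl = 3.1/cos35.0° = 3.784 m; N'_5 = 267·cos35.0° = 218.7; c'Δl = 48.82; W sinα = 153.1
Slice 6: Δl = 2.9/cos50.7° = 4.579 m; N'_6 = 108·cos50.7° = 68.4; c'Δl = 59.06; W sinα = 83.6
Σc'Δl = 251.2 kN/m; ΣN' = 1166.2 kN/m; ΣW sinα = 407.8 kN/m
Resisting = 251.2 + 1166.2·tan32.2° = 251.2 + 734.4 = 985.6 kN/m
FS = 985.6 / 407.8 = 2.417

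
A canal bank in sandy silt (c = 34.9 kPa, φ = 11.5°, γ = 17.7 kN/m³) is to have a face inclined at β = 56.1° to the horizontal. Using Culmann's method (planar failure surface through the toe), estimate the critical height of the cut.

H_c = 22.28 m

Culmann's analysis gives the critical failure plane at α_cr = (β + φ)/2 = (56.1 + 11.5)/2 = 33.8°, and the critical height
H_c = (4c/γ) · sinβ cosφ / [1 − cos(β − φ)]
    = (4·34.9/17.7) · sin56.1°·cos11.5° / [1 − cos(44.6°)]
    = 7.887 · 0.8300·0.9799 / [1 − 0.7120]
    = 7.887 · 0.8133 / 0.2880
    = 22.28 m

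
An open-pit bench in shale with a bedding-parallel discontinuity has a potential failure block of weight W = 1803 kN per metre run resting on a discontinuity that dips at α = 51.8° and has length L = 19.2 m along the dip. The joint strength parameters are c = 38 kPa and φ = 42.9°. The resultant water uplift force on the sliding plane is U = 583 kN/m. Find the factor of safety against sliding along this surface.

FS = 0.86

Resolving the block weight along and normal to the plane and applying the Mohr–Coulomb strength on the joint:
N' = W cosα − U = 1803·cos51.8° − 583 = 532.0 kN/m
Driving force T = W sinα = 1803·sin51.8° = 1416.9 kN/m
Resisting force R = c·L + N'·tanφ = 38·19.2 + 532.0·tan42.9° = 729.6 + 494.4 = 1224.0 kN/m
FS = R / T = 1224.0 / 1416.9 = 0.864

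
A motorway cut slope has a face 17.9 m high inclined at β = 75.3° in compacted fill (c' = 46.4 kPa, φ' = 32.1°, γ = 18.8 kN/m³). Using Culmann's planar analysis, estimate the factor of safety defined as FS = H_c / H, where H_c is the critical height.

H_c = (4c'/γ) · sinβ cosφ' / [1 − cos(β − φ')]
    = (4·46.4/18.8) · sin75.3°·cos32.1° / [1 − cos43.2°]
    = 9.872 · 0.8194 / 0.2710 = 29.85 m
FS = H_c / H = 29.85 / 17.9 = 1.667

FS = 1.67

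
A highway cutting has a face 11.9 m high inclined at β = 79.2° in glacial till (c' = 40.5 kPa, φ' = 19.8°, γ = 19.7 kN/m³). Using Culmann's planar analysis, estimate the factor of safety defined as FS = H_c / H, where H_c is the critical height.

FS = 1.30

H_c = (4c'/γ) · sinβ cosφ' / [1 − cos(β − φ')]
    = (4·40.5/19.7) · sin79.2°·cos19.8° / [1 − cos59.4°]
    = 8.223 · 0.9242 / 0.4910 = 15.48 m
FS = H_c / H = 15.48 / 11.9 = 1.301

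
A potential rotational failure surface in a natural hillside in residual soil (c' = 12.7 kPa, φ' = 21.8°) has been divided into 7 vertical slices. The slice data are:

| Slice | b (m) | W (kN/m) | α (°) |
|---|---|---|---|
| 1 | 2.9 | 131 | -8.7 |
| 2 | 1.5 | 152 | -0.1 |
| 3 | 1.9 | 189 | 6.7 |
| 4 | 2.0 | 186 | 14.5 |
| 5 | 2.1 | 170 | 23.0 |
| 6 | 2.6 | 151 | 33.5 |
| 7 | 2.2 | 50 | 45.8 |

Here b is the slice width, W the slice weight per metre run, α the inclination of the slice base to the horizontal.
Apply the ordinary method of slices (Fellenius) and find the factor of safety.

FS = 2.57

Ordinary method of slices: FS = Σ[c'·Δl_i + (W_i cosα_i)·tanφ'] / Σ W_i sinα_i, with Δl_i = b_i / cosα_i.
Slice 1: Δl = 2.9/cos(-8.7°) = 2.934 m; N'_1 = 131·cos(-8.7°) = 129.5; c'Δl = 37.26; W sinα = -19.8
Slice 2: Δl = 1.5/cos(-0.1°) = 1.500 m; N'_2 = 152·cos(-0.1°) = 152.0; c'Δl = 19.05; W sinα = -0.3
Slice 3: Δl = 1.9/cos6.7° = 1.913 m; N'_3 = 189·cos6.7° = 187.7; c'Δl = 24.30; W sinα = 22.1
Slice 4: Δl = 2.0/cos14.5° = 2.066 m; N'_4 = 186·cos14.5° = 180.1; c'Δl = 26.24; W sinα = 46.6
Slice 5: Δl = 2.1/cos23.0° = 2.281 m; N'_5 = 170·cos23.0° = 156.5; c'Δl = 28.97; W sinα = 66.4
Slice 6: Δl = 2.6/cos33.5° = 3.118 m; N'_6 = 151·cos33.5° = 125.9; c'Δl = 39.60; W sinα = 83.3
Slice 7: Δl = 2.2/cos45.8° = 3.156 m; N'_7 = 50·cos45.8° = 34.9; c'Δl = 40.08; W sinα = 35.8
Σc'Δl = 215.5 kN/m; ΣN' = 966.5 kN/m; ΣW sinα = 234.2 kN/m
Resisting = 215.5 + 966.5·tan21.8° = 215.5 + 386.6 = 602.1 kN/m
FS = 602.1 / 234.2 = 2.571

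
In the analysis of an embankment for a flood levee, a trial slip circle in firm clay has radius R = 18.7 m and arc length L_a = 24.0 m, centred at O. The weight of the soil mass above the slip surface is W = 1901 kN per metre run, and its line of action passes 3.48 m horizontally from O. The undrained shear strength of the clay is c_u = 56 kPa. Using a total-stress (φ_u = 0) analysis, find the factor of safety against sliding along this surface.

FS = 3.80

Taking moments about the centre O, the resisting moment is provided by the undrained shear strength acting along the arc:
M_R = c_u·L_a·R = 56·24.00·18.7 = 25132.8 kN·m/m
M_D = W·d = 1901·3.48 = 6615.5 kN·m/m
FS = M_R / M_D = 25132.8 / 6615.5 = 3.799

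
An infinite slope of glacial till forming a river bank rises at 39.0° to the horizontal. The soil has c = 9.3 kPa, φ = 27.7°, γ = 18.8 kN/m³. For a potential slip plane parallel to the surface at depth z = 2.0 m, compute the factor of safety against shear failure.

FS = 1.15

For an infinite slope with a slip plane parallel to the surface (no pore pressure): FS = [c + γz cos²β tanφ] / [γz sinβ cosβ].
γz = 18.8·2.0 = 37.60 kN/m²
Numerator = 9.3 + 37.60·cos²39.0°·tan27.7° = 9.3 + 37.60·0.6040·0.5250 = 21.222 kPa
Denominator = 37.60·sin39.0°·cos39.0° = 37.60·0.6293·0.7771 = 18.389 kPa
FS = 21.222 / 18.389 = 1.154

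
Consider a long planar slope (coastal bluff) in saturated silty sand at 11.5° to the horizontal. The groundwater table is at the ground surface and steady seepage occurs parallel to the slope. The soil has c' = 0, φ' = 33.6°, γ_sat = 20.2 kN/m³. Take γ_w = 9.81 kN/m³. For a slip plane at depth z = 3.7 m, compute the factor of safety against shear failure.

With seepage parallel to the slope and the water table at the surface, the effective normal stress on the slip plane uses the buoyant unit weight γ' = γ_sat − γ_w while the driving shear stress uses γ_sat:
FS = [c' + γ' z cos²β tanφ'] / [γ_sat z sinβ cosβ]
(For c' = 0 this reduces to FS = (γ'/γ_sat)·tanφ'/tanβ.)
γ' = 20.2 − 9.81 = 10.39 kN/m³
Numerator = 0.0 + 10.39·3.7·cos²11.5°·tan33.6° = 0.0 + 10.39·3.7·0.9603·0.6644 = 24.526 kPa
Denominator = 20.2·3.7·sin11.5°·cos11.5° = 20.2·3.7·0.1994·0.9799 = 14.602 kPa
FS = 24.526 / 14.602 = 1.680

FS = 1.68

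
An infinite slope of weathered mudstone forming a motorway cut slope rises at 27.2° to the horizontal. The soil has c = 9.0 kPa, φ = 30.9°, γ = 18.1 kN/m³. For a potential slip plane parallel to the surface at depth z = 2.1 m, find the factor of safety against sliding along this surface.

FS = 1.75

For an infinite slope with a slip plane parallel to the surface (no pore pressure): FS = [c + γz cos²β tanφ] / [γz sinβ cosβ].
γz = 18.1·2.1 = 38.01 kN/m²
Numerator = 9.0 + 38.01·cos²27.2°·tan30.9° = 9.0 + 38.01·0.7911·0.5985 = 26.995 kPa
Denominator = 38.01·sin27.2°·cos27.2° = 38.01·0.4571·0.8894 = 15.453 kPa
FS = 26.995 / 15.453 = 1.747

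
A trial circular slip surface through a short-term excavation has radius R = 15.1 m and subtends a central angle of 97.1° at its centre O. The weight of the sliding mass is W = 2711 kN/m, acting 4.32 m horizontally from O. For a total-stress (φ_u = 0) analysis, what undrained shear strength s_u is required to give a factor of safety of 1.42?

s_u = 43.0 kPa

FS = s_u·L_a·R / (W·d), so s_u = FS·W·d / (L_a·R).
Arc length L_a = R·θ = 15.1·(97.1°·π/180) = 15.1·1.6947 = 25.59 m
s_u = 1.42·2711·4.32 / (25.59·15.1) = 16630.4 / 386.41 = 43.04 kPa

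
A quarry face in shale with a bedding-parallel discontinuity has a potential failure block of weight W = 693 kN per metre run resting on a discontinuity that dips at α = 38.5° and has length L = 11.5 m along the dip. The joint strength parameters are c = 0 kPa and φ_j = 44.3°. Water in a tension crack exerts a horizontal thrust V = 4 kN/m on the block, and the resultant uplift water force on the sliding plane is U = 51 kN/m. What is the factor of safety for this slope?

Resolving the block weight along and normal to the plane and applying the Mohr–Coulomb strength on the joint:
N' = W cosα − U − V sinα = 693·cos38.5° − 51 − 4·sin38.5° = 488.9 kN/m
Driving force T = W sinα + V cosα = 693·sin38.5° + 4·cos38.5° = 434.5 kN/m
Resisting force R = c·L + N'·tanφ_j = 0·11.5 + 488.9·tan44.3° = 0.0 + 477.1 = 477.1 kN/m
FS = R / T = 477.1 / 434.5 = 1.098

FS = 1.10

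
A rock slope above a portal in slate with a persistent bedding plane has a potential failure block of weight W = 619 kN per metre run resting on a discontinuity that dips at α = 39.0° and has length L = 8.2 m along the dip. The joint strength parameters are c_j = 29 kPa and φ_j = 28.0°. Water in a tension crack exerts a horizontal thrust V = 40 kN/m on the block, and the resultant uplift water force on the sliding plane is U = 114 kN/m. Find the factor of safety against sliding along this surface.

Resolving the block weight along and normal to the plane and applying the Mohr–Coulomb strength on the joint:
N' = W cosα − U − V sinα = 619·cos39.0° − 114 − 40·sin39.0° = 341.9 kN/m
Driving force T = W sinα + V cosα = 619·sin39.0° + 40·cos39.0° = 420.6 kN/m
Resisting force R = c_j·L + N'·tanφ_j = 29·8.2 + 341.9·tan28.0° = 237.8 + 181.8 = 419.6 kN/m
FS = R / T = 419.6 / 420.6 = 0.997

FS = 1.00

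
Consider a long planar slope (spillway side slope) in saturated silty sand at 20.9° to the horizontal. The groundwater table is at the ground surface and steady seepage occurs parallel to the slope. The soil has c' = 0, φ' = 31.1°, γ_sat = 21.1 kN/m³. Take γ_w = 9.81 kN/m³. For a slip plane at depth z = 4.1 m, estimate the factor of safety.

FS = 0.85

With seepage parallel to the slope and the water table at the surface, the effective normal stress on the slip plane uses the buoyant unit weight γ' = γ_sat − γ_w while the driving shear stress uses γ_sat:
FS = [c' + γ' z cos²β tanφ'] / [γ_sat z sinβ cosβ]
(For c' = 0 this reduces to FS = (γ'/γ_sat)·tanφ'/tanβ.)
γ' = 21.1 − 9.81 = 11.29 kN/m³
Numerator = 0.0 + 11.29·4.1·cos²20.9°·tan31.1° = 0.0 + 11.29·4.1·0.8727·0.6032 = 24.370 kPa
Denominator = 21.1·4.1·sin20.9°·cos20.9° = 21.1·4.1·0.3567·0.9342 = 28.831 kPa
FS = 24.370 / 28.831 = 0.845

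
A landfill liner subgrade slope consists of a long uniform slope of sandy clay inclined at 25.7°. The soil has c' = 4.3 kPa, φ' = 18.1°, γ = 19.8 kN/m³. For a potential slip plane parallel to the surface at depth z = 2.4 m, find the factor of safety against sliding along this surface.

For an infinite slope with a slip plane parallel to the surface (no pore pressure): FS = [c' + γz cos²β tanφ'] / [γz sinβ cosβ].
γz = 19.8·2.4 = 47.52 kN/m²
Numerator = 4.3 + 47.52·cos²25.7°·tan18.1° = 4.3 + 47.52·0.8119·0.3269 = 16.911 kPa
Denominator = 47.52·sin25.7°·cos25.7° = 47.52·0.4337·0.9011 = 18.569 kPa
FS = 16.911 / 18.569 = 0.911

FS = 0.91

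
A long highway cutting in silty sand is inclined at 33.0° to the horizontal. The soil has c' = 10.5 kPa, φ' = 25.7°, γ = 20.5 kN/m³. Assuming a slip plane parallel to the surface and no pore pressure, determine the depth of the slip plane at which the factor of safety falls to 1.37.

Setting FS = 1.37 in FS = [c' + γz cos²β tanφ'] / [γz sinβ cosβ] and solving for z:
z = c' / [γ cosβ (FS·sinβ − cosβ·tanφ')]
  = 10.5 / [20.5·cos33.0°·(1.37·sin33.0° − cos33.0°·tan25.7°)]
  = 10.5 / [20.5·0.8387·(1.37·0.5446 − 0.8387·0.4813)]
  = 10.5 / 5.8890 = 1.783 m

z = 1.78 m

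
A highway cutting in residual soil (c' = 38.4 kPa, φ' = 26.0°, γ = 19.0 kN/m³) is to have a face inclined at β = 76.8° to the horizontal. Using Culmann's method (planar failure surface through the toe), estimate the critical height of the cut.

Culmann's analysis gives the critical failure plane at α_cr = (β + φ')/2 = (76.8 + 26.0)/2 = 51.4°, and the critical height
H_c = (4c'/γ) · sinβ cosφ' / [1 − cos(β − φ')]
    = (4·38.4/19.0) · sin76.8°·cos26.0° / [1 − cos(50.8°)]
    = 8.084 · 0.9736·0.8988 / [1 − 0.6320]
    = 8.084 · 0.8750 / 0.3680
    = 19.22 m

H_c = 19.22 m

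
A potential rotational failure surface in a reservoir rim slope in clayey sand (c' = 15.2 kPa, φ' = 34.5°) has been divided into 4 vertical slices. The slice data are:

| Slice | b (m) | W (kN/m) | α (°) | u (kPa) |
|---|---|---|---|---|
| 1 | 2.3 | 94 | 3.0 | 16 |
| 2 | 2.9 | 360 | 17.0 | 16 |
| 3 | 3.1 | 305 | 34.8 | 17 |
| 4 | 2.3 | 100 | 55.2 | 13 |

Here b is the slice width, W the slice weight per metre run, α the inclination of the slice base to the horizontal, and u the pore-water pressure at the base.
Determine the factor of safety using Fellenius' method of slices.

FS = 1.57

Ordinary method of slices: FS = Σ[c'·Δl_i + (W_i cosα_i − u_i·Δl_i)·tanφ'] / Σ W_i sinα_i, with Δl_i = b_i / cosα_i.
Slice 1: Δl = 2.3/cos3.0° = 2.303 m; N'_1 = 94·cos3.0° − 16·2.303 = 57.0; c'Δl = 35.01; W sinα = 4.9
Slice 2: Δl = 2.9/cos17.0° = 3.033 m; N'_2 = 360·cos17.0° − 16·3.033 = 295.7; c'Δl = 46.09; W sinα = 105.3
Slice 3: Δl = 3.1/cos34.8° = 3.775 m; N'_3 = 305·cos34.8° − 17·3.775 = 186.3; c'Δl = 57.38; W sinα = 174.1
Slice 4: Δl = 2.3/cos55.2° = 4.030 m; N'_4 = 100·cos55.2° − 13·4.030 = 4.7; c'Δl = 61.26; W sinα = 82.1
Σc'Δl = 199.7 kN/m; ΣN' = 543.7 kN/m; ΣW sinα = 366.4 kN/m
Resisting = 199.7 + 543.7·tan34.5° = 199.7 + 373.7 = 573.4 kN/m
FS = 573.4 / 366.4 = 1.565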